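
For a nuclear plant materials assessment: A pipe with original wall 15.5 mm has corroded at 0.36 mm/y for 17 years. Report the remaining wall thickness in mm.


Remaining wall = original − CR × time
t = 15.5 − 0.36*17 = 15.5 − 6.12 = 9.38 mm

9.38 mm


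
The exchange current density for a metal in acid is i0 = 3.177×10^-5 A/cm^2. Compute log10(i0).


i0 = 3.177×10^-5 A/cm^2
log10(i0) = -4.498

-4.498


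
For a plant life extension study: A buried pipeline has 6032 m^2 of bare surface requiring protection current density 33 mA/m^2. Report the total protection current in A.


I = area * current density, then convert mA → A (÷1000)
I = 6032 * 33 / 1000 = 199.06 A

199.06 A


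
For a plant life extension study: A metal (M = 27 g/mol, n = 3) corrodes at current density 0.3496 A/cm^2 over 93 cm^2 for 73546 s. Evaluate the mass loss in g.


Apply Faraday's law: m = i*A*t*M / (n*F)
Total charge passed Q = i*A*t = 0.3496*93*73546 = 2391186.3888 C
m = Q*M/(n*F) = 2391186.3888*27/(3*96485) = 223.047 g

223.047 g


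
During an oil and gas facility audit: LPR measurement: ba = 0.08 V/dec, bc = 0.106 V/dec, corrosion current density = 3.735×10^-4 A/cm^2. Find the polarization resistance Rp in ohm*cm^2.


Apply the Stern-Geary equation: Rp = ba*bc / (2.303*icorr*(ba+bc))
ba*bc = 0.08*0.106 = 0.00848
ba+bc = 0.186; 2.303*icorr*(ba+bc) = 2.303*3.735×10^-4*0.186 = 1.5999171×10^-4
Rp = 0.00848 / 1.5999171×10^-4 = 53.0 ohm*cm^2

53.0 ohm*cm^2


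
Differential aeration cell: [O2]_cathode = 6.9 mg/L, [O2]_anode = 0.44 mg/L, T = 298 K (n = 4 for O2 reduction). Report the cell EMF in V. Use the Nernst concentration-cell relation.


Apply the Nernst concentration-cell relation: E = (RT/nF)*ln(C_cathode/C_anode)
RT/nF = 8.314*298/(4*96485) = 0.00641958 V
ln(6.9/0.44) = 2.7525
E = 0.00641958 * 2.7525 = 0.01767 V

0.01767 V


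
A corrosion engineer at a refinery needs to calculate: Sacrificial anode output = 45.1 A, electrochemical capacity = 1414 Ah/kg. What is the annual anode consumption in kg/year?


Annual consumption = current * hours per year / capacity
Rate = 45.1 * 8760 / 1414 = 279.4 kg/year

279.4 kg/year


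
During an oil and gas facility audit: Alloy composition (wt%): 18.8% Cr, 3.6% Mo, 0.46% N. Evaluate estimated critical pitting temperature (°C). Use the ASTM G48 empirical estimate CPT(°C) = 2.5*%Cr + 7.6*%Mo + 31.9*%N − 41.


Apply the ASTM G48 empirical CPT estimate: CPT(°C) = 2.5*%Cr + 7.6*%Mo + 31.9*%N − 41
2.5*18.8 = 47; 7.6*3.6 = 27.36; 31.9*0.46 = 14.674
CPT = 47 + 27.36 + 14.674 − 41 = 48.034 °C
Rounded to 0.1 °C: CPT ≈ 48.0 °C

48.0 °C


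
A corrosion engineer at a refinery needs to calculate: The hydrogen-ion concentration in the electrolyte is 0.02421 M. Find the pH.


pH = −log10[H+]
pH = −log10(0.02421) = 1.62

1.62


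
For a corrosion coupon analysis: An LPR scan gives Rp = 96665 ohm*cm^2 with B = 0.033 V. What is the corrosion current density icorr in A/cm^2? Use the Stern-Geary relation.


Apply the Stern-Geary relation: icorr = B / Rp
icorr = 0.033 / 96665 = 3.414×10^-7 A/cm^2

3.414×10^-7 A/cm^2


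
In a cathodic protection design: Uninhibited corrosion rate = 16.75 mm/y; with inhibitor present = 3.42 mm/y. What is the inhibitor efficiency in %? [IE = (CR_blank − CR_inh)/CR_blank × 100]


Apply the inhibitor-efficiency definition: IE = (CR_blank − CR_inh)/CR_blank × 100
IE = (16.75 − 3.42) / 16.75 × 100
IE = 13.33 / 16.75 × 100 = 79.6 %

79.6 %


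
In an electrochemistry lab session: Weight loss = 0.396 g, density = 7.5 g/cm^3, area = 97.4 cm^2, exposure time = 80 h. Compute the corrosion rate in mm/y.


Apply the mm/y weight-loss relation: CR = 87600 * W / (D * A * T)
Numerator: 87600 * 0.396 = 34689.6
Denominator: 7.5 * 97.4 * 80 = 58440.0
CR = 34689.6 / 58440.0 = 0.593593 mm/y

0.593593 mm/y


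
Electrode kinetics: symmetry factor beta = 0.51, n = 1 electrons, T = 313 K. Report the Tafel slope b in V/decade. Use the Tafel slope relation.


Apply the Tafel slope relation: b = 2.303*R*T/(beta*n*F)
Numerator: 2.303 * 8.314 * 313 = 5993.06
Denominator: 0.51 * 1 * 96485 = 49207.35
b = 5993.06 / 49207.35 = 0.122 V/decade

0.122 V/decade


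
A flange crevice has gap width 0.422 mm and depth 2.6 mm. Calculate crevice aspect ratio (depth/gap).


Aspect ratio = depth / gap
Ratio = 2.6 / 0.422 = 6.2

6.2


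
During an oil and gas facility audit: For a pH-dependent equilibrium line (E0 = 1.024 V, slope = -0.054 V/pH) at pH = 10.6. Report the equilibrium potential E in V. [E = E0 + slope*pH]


Apply the Pourbaix line equation: E = E0 + slope*pH
E = 1.024 + (-0.054)*10.6 = 1.024 + (-0.5724) = 0.4516 V
Rounded to 4 decimal places: E = 0.4516 V

0.4516 V


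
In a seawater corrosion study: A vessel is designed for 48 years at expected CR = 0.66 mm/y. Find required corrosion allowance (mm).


Corrosion allowance = CR × design life
CA = 0.66 * 48 = 31.68 mm

31.68 mm


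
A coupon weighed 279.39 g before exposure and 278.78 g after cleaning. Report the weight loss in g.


Weight loss = initial − final
WL = 279.39 − 278.78 = 0.61 g

0.61 g


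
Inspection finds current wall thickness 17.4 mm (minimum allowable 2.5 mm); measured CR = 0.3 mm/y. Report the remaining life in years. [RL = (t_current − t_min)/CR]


Apply the remaining-life relation: RL = (t_current − t_min) / CR
RL = (17.4 − 2.5) / 0.3 = 14.9 / 0.3 = 49.7 years

49.7 years


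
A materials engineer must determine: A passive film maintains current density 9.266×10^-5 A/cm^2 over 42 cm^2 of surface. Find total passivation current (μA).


I = i_pass * A, then convert A → μA (×10^6)
I = 9.266×10^-5 * 42 * 10^6 = 3891.72 μA

3891.72 μA


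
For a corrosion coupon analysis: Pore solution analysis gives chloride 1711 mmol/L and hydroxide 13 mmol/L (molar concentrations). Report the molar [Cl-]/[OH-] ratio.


Threshold parameter = [Cl-] / [OH-] (molar basis; both in mmol/L, so units cancel)
Ratio = 1711 / 13 = 131.62

131.62


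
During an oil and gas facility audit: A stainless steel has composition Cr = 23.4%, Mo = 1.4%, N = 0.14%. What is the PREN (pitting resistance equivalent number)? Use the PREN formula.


Apply the PREN formula: PREN = Cr + 3.3*Mo + 16*N
PREN = 23.4 + 3.3*1.4 + 16*0.14
PREN = 23.4 + 4.62 + 2.24 = 30.26

30.26


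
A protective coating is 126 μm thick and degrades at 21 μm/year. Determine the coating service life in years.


Service life = thickness / degradation rate
Life = 126 / 21 = 6.0 years

6.0 years


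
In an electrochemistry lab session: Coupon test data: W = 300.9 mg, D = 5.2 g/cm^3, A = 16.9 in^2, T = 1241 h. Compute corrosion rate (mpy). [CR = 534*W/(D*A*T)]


Apply the mpy weight-loss relation: CR = 534 * W / (D * A * T)
Numerator: 534 * 300.9 = 160680.6
Denominator: 5.2 * 16.9 * 1241 = 109059.08
CR = 160680.6 / 109059.08 = 1.473 mpy

1.473 mpy


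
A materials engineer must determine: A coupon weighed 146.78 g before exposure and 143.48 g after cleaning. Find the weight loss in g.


Weight loss = initial − final
WL = 146.78 − 143.48 = 3.3 g

3.3 g


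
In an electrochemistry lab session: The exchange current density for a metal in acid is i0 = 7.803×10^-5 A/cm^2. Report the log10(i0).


i0 = 7.803×10^-5 A/cm^2
log10(i0) = -4.108

-4.108


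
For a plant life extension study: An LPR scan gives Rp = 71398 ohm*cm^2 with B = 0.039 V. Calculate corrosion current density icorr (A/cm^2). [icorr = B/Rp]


Apply the Stern-Geary relation: icorr = B / Rp
icorr = 0.039 / 71398 = 5.462×10^-7 A/cm^2

5.462×10^-7 A/cm^2


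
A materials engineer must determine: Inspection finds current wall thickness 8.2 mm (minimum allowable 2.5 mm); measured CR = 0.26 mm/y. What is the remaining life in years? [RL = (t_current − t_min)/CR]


Apply the remaining-life relation: RL = (t_current − t_min) / CR
RL = (8.2 − 2.5) / 0.26 = 5.7 / 0.26 = 21.9 years

21.9 years


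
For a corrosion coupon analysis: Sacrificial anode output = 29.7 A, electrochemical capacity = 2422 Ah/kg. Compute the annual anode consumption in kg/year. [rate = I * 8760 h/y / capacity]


Annual consumption = current * hours per year / capacity
Rate = 29.7 * 8760 / 2422 = 107.4 kg/year

107.4 kg/year


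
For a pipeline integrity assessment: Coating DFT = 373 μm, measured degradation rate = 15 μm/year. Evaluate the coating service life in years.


Service life = thickness / degradation rate
Life = 373 / 15 = 24.9 years

24.9 years


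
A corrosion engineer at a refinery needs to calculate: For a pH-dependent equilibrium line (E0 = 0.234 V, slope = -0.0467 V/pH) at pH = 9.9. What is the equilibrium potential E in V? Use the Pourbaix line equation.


Apply the Pourbaix line equation: E = E0 + slope*pH
E = 0.234 + (-0.0467)*9.9 = 0.234 + (-0.46233) = -0.22833 V
Rounded to 3 decimal places: E = -0.228 V

-0.228 V


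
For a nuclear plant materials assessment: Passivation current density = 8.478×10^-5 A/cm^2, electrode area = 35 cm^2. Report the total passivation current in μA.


I = i_pass * A, then convert A → μA (×10^6)
I = 8.478×10^-5 * 35 * 10^6 = 2967.3 μA

2967.3 μA


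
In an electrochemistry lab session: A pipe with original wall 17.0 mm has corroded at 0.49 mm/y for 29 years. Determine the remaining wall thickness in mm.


Remaining wall = original − CR × time
t = 17.0 − 0.49*29 = 17.0 − 14.21 = 2.79 mm

2.79 mm


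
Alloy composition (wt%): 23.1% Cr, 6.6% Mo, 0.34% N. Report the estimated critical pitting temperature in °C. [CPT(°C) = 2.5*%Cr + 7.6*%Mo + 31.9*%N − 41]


Apply the ASTM G48 empirical CPT estimate: CPT(°C) = 2.5*%Cr + 7.6*%Mo + 31.9*%N − 41
2.5*23.1 = 57.75; 7.6*6.6 = 50.16; 31.9*0.34 = 10.846
CPT = 57.75 + 50.16 + 10.846 − 41 = 77.756 °C
Rounded to 0.1 °C: CPT ≈ 77.8 °C

77.8 °C


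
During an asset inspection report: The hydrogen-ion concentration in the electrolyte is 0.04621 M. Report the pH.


pH = −log10[H+]
pH = −log10(0.04621) = 1.34

1.34


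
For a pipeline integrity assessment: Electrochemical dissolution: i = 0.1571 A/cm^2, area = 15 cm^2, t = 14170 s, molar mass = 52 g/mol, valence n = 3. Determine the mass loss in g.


Apply Faraday's law: m = i*A*t*M / (n*F)
Total charge passed Q = i*A*t = 0.1571*15*14170 = 33391.605 C
m = Q*M/(n*F) = 33391.605*52/(3*96485) = 5.999 g

5.999 g


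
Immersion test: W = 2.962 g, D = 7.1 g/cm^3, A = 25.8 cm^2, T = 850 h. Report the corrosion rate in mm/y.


Apply the mm/y weight-loss relation: CR = 87600 * W / (D * A * T)
Numerator: 87600 * 2.962 = 259471.2
Denominator: 7.1 * 25.8 * 850 = 155703.0
CR = 259471.2 / 155703.0 = 1.66645 mm/y

1.66645 mm/y


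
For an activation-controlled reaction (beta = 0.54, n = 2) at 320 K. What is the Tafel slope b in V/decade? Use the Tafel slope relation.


Apply the Tafel slope relation: b = 2.303*R*T/(beta*n*F)
Numerator: 2.303 * 8.314 * 320 = 6127.09
Denominator: 0.54 * 2 * 96485 = 104203.8
b = 6127.09 / 104203.8 = 0.0588 V/decade

0.0588 V/decade


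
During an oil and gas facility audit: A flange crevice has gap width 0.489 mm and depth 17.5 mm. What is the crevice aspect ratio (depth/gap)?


Aspect ratio = depth / gap
Ratio = 17.5 / 0.489 = 35.8

35.8


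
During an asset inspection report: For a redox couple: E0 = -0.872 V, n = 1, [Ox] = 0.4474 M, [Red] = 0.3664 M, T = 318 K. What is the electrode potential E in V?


Apply the Nernst equation: E = E0 + (RT/nF)*ln([Ox]/[Red])
Step 1: RT/nF = 8.314*318/(1*96485) = 0.02740169 V
Step 2: [Ox]/[Red] = 0.4474/0.3664 = 1.22107
Step 3: ln(1.22107) = 0.199728
Step 4: correction = 0.02740169 * 0.199728 = 0.0055 V
E = -0.872 + 0.0055 = -0.8665 V

-0.8665 V


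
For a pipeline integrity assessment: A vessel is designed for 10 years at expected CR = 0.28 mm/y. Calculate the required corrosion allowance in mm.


Corrosion allowance = CR × design life
CA = 0.28 * 10 = 2.8 mm

2.8 mm


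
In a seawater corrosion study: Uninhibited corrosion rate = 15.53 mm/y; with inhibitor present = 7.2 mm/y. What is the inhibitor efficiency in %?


Apply the inhibitor-efficiency definition: IE = (CR_blank − CR_inh)/CR_blank × 100
IE = (15.53 − 7.2) / 15.53 × 100
IE = 8.33 / 15.53 × 100 = 53.6 %

53.6 %


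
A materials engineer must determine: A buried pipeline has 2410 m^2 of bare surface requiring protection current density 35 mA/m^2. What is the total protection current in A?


I = area * current density, then convert mA → A (÷1000)
I = 2410 * 35 / 1000 = 84.35 A

84.35 A


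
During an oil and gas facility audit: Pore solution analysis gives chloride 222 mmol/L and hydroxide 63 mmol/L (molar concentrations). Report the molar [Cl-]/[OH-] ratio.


Threshold parameter = [Cl-] / [OH-] (molar basis; both in mmol/L, so units cancel)
Ratio = 222 / 63 = 3.52

3.52


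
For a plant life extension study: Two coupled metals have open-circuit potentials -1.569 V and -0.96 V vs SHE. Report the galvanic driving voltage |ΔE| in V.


Driving voltage is the absolute potential difference.
|ΔE| = |-1.569 − (-0.96)| = 0.609 V

0.609 V


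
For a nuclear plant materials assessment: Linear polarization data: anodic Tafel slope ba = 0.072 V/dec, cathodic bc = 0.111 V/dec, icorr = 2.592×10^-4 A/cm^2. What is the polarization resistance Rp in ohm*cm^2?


Apply the Stern-Geary equation: Rp = ba*bc / (2.303*icorr*(ba+bc))
ba*bc = 0.072*0.111 = 0.007992
ba+bc = 0.183; 2.303*icorr*(ba+bc) = 2.303*2.592×10^-4*0.183 = 1.0923958×10^-4
Rp = 0.007992 / 1.0923958×10^-4 = 73.2 ohm*cm^2

73.2 ohm*cm^2


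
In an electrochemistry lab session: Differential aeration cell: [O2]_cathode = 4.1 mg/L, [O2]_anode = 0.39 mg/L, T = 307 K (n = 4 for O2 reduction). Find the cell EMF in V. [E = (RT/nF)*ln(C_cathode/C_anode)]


Apply the Nernst concentration-cell relation: E = (RT/nF)*ln(C_cathode/C_anode)
RT/nF = 8.314*307/(4*96485) = 0.00661346 V
ln(4.1/0.39) = 2.3526
E = 0.00661346 * 2.3526 = 0.01556 V

0.01556 V


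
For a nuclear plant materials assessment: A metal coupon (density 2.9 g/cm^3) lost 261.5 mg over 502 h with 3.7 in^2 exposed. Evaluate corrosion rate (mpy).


Apply the mpy weight-loss relation: CR = 534 * W / (D * A * T)
Numerator: 534 * 261.5 = 139641.0
Denominator: 2.9 * 3.7 * 502 = 5386.46
CR = 139641.0 / 5386.46 = 25.9244 mpy

25.9244 mpy


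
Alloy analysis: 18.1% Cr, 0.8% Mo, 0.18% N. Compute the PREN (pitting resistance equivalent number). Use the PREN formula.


Apply the PREN formula: PREN = Cr + 3.3*Mo + 16*N
PREN = 18.1 + 3.3*0.8 + 16*0.18
PREN = 18.1 + 2.64 + 2.88 = 23.62

23.62


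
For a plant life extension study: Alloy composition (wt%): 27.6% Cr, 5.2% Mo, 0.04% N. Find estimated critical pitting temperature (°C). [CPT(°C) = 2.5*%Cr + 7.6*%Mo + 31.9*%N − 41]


Apply the ASTM G48 empirical CPT estimate: CPT(°C) = 2.5*%Cr + 7.6*%Mo + 31.9*%N − 41
2.5*27.6 = 69; 7.6*5.2 = 39.52; 31.9*0.04 = 1.276
CPT = 69 + 39.52 + 1.276 − 41 = 68.796 °C
Rounded to 0.1 °C: CPT ≈ 68.8 °C

68.8 °C


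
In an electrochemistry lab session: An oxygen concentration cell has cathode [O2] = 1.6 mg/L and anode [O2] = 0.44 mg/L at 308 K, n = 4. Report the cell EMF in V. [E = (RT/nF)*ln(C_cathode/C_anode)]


Apply the Nernst concentration-cell relation: E = (RT/nF)*ln(C_cathode/C_anode)
RT/nF = 8.314*308/(4*96485) = 0.006635 V
ln(1.6/0.44) = 1.29098
E = 0.006635 * 1.29098 = 0.00857 V

0.00857 V


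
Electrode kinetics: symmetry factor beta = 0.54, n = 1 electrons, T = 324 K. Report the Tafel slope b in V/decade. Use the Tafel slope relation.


Apply the Tafel slope relation: b = 2.303*R*T/(beta*n*F)
Numerator: 2.303 * 8.314 * 324 = 6203.67
Denominator: 0.54 * 1 * 96485 = 52101.9
b = 6203.67 / 52101.9 = 0.1191 V/decade

0.1191 V/decade


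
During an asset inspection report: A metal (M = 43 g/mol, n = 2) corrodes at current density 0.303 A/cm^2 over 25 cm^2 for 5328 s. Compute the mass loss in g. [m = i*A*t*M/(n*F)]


Apply Faraday's law: m = i*A*t*M / (n*F)
Total charge passed Q = i*A*t = 0.303*25*5328 = 40359.6 C
m = Q*M/(n*F) = 40359.6*43/(2*96485) = 8.993 g

8.993 g


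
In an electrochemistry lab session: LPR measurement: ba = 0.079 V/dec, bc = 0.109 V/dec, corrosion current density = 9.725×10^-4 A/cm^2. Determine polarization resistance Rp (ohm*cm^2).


Apply the Stern-Geary equation: Rp = ba*bc / (2.303*icorr*(ba+bc))
ba*bc = 0.079*0.109 = 0.008611
ba+bc = 0.188; 2.303*icorr*(ba+bc) = 2.303*9.725×10^-4*0.188 = 4.2105749×10^-4
Rp = 0.008611 / 4.2105749×10^-4 = 20.5 ohm*cm^2

20.5 ohm*cm^2


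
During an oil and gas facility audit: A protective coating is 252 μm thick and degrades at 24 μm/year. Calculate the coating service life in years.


Service life = thickness / degradation rate
Life = 252 / 24 = 10.5 years

10.5 years


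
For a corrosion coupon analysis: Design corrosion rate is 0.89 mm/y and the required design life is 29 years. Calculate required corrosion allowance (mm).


Corrosion allowance = CR × design life
CA = 0.89 * 29 = 25.81 mm

25.81 mm


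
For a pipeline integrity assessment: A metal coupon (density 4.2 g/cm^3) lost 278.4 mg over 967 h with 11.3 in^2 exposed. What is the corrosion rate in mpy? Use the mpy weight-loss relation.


Apply the mpy weight-loss relation: CR = 534 * W / (D * A * T)
Numerator: 534 * 278.4 = 148665.6
Denominator: 4.2 * 11.3 * 967 = 45893.82
CR = 148665.6 / 45893.82 = 3.239 mpy

3.239 mpy


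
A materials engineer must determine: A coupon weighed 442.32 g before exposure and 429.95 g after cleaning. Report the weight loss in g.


Weight loss = initial − final
WL = 442.32 − 429.95 = 12.37 g

12.37 g


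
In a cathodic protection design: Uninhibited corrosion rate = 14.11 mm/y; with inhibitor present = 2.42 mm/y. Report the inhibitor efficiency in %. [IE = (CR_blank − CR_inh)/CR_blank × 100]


Apply the inhibitor-efficiency definition: IE = (CR_blank − CR_inh)/CR_blank × 100
IE = (14.11 − 2.42) / 14.11 × 100
IE = 11.69 / 14.11 × 100 = 82.8 %

82.8 %


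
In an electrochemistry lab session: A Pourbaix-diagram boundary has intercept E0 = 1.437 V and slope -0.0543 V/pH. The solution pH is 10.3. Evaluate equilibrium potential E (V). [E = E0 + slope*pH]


Apply the Pourbaix line equation: E = E0 + slope*pH
E = 1.437 + (-0.0543)*10.3 = 1.437 + (-0.55929) = 0.87771 V
Rounded to 3 decimal places: E = 0.878 V

0.878 V


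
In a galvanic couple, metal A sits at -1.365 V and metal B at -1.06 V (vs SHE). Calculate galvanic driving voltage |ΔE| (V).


Driving voltage is the absolute potential difference.
|ΔE| = |-1.365 − (-1.06)| = 0.305 V

0.305 V


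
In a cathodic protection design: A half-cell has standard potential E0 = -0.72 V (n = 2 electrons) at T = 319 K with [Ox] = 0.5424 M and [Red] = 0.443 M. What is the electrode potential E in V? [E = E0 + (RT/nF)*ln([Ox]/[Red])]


Apply the Nernst equation: E = E0 + (RT/nF)*ln([Ox]/[Red])
Step 1: RT/nF = 8.314*319/(2*96485) = 0.01374393 V
Step 2: [Ox]/[Red] = 0.5424/0.443 = 1.224379
Step 3: ln(1.224379) = 0.202434
Step 4: correction = 0.01374393 * 0.202434 = 0.0028 V
E = -0.72 + 0.0028 = -0.7172 V

-0.7172 V


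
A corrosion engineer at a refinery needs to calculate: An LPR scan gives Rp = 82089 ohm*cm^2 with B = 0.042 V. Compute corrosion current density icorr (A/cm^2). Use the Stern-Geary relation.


Apply the Stern-Geary relation: icorr = B / Rp
icorr = 0.042 / 82089 = 5.116×10^-7 A/cm^2

5.116×10^-7 A/cm^2


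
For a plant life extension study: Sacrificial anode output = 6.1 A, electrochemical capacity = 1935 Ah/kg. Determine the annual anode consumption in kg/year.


Annual consumption = current * hours per year / capacity
Rate = 6.1 * 8760 / 1935 = 27.6 kg/year

27.6 kg/year


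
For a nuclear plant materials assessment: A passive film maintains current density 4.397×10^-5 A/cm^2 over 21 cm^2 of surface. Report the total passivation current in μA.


I = i_pass * A, then convert A → μA (×10^6)
I = 4.397×10^-5 * 21 * 10^6 = 923.37 μA

923.37 μA


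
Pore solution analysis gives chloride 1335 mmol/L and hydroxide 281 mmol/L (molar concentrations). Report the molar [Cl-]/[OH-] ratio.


Threshold parameter = [Cl-] / [OH-] (molar basis; both in mmol/L, so units cancel)
Ratio = 1335 / 281 = 4.75

4.75


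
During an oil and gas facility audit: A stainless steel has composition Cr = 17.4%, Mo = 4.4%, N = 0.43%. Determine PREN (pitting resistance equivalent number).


Apply the PREN formula: PREN = Cr + 3.3*Mo + 16*N
PREN = 17.4 + 3.3*4.4 + 16*0.43
PREN = 17.4 + 14.52 + 6.88 = 38.8

38.8


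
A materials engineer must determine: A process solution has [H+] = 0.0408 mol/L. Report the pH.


pH = −log10[H+]
pH = −log10(0.0408) = 1.39

1.39


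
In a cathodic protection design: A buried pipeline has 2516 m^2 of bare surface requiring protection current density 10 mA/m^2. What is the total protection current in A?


I = area * current density, then convert mA → A (÷1000)
I = 2516 * 10 / 1000 = 25.16 A

25.16 A


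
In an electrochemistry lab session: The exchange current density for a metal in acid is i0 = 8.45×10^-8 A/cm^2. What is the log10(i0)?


i0 = 8.45×10^-8 A/cm^2
log10(i0) = -7.073

-7.073


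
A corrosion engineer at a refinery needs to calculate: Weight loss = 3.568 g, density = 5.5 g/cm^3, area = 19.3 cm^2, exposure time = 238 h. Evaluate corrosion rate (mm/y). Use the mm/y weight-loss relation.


Apply the mm/y weight-loss relation: CR = 87600 * W / (D * A * T)
Numerator: 87600 * 3.568 = 312556.8
Denominator: 5.5 * 19.3 * 238 = 25263.7
CR = 312556.8 / 25263.7 = 12.3718 mm/y

12.3718 mm/y


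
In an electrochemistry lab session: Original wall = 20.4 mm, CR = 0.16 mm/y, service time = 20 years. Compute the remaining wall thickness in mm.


Remaining wall = original − CR × time
t = 20.4 − 0.16*20 = 20.4 − 3.2 = 17.2 mm

17.2 mm


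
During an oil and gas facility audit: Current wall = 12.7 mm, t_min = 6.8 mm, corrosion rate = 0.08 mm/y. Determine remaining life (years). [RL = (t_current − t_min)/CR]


Apply the remaining-life relation: RL = (t_current − t_min) / CR
RL = (12.7 − 6.8) / 0.08 = 5.9 / 0.08 = 73.8 years

73.8 years


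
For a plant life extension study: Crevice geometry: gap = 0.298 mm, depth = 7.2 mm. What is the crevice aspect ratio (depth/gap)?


Aspect ratio = depth / gap
Ratio = 7.2 / 0.298 = 24.2

24.2


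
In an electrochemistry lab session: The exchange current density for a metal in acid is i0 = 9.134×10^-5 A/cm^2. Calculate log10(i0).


i0 = 9.134×10^-5 A/cm^2
log10(i0) = -4.039

-4.039


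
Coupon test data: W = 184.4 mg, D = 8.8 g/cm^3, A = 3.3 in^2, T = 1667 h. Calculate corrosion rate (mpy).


Apply the mpy weight-loss relation: CR = 534 * W / (D * A * T)
Numerator: 534 * 184.4 = 98469.6
Denominator: 8.8 * 3.3 * 1667 = 48409.68
CR = 98469.6 / 48409.68 = 2.03409 mpy

2.03409 mpy


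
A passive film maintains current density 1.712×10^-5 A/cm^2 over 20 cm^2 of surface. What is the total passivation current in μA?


I = i_pass * A, then convert A → μA (×10^6)
I = 1.712×10^-5 * 20 * 10^6 = 342.4 μA

342.4 μA


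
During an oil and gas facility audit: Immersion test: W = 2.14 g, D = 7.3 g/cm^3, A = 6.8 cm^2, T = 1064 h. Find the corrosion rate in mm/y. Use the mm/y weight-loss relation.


Apply the mm/y weight-loss relation: CR = 87600 * W / (D * A * T)
Numerator: 87600 * 2.14 = 187464.0
Denominator: 7.3 * 6.8 * 1064 = 52816.96
CR = 187464.0 / 52816.96 = 3.54931 mm/y

3.54931 mm/y


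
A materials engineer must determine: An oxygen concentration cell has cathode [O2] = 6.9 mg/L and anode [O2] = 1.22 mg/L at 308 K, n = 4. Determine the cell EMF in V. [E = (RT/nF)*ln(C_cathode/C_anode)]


Apply the Nernst concentration-cell relation: E = (RT/nF)*ln(C_cathode/C_anode)
RT/nF = 8.314*308/(4*96485) = 0.006635 V
ln(6.9/1.22) = 1.73267
E = 0.006635 * 1.73267 = 0.0115 V

0.0115 V


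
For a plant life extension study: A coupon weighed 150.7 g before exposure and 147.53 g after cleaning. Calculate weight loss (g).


Weight loss = initial − final
WL = 150.7 − 147.53 = 3.17 g

3.17 g


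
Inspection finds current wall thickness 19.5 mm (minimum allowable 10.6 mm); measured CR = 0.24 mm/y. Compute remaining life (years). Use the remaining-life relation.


Apply the remaining-life relation: RL = (t_current − t_min) / CR
RL = (19.5 − 10.6) / 0.24 = 8.9 / 0.24 = 37.1 years

37.1 years


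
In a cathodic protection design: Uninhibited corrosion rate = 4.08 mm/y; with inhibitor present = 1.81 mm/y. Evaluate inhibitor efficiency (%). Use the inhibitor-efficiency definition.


Apply the inhibitor-efficiency definition: IE = (CR_blank − CR_inh)/CR_blank × 100
IE = (4.08 − 1.81) / 4.08 × 100
IE = 2.27 / 4.08 × 100 = 55.6 %

55.6 %


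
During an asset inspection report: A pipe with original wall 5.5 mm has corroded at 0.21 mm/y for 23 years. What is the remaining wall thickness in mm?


Remaining wall = original − CR × time
t = 5.5 − 0.21*23 = 5.5 − 4.83 = 0.67 mm

0.67 mm


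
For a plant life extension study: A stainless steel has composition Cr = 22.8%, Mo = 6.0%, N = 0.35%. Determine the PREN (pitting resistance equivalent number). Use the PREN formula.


Apply the PREN formula: PREN = Cr + 3.3*Mo + 16*N
PREN = 22.8 + 3.3*6.0 + 16*0.35
PREN = 22.8 + 19.8 + 5.6 = 48.2

48.2


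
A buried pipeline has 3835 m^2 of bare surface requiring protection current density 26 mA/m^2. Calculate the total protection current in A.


I = area * current density, then convert mA → A (÷1000)
I = 3835 * 26 / 1000 = 99.71 A

99.71 A


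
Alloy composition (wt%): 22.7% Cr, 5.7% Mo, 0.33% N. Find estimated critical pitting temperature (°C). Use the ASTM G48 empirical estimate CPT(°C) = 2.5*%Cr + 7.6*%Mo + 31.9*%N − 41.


Apply the ASTM G48 empirical CPT estimate: CPT(°C) = 2.5*%Cr + 7.6*%Mo + 31.9*%N − 41
2.5*22.7 = 56.75; 7.6*5.7 = 43.32; 31.9*0.33 = 10.527
CPT = 56.75 + 43.32 + 10.527 − 41 = 69.597 °C
Rounded to 0.1 °C: CPT ≈ 69.6 °C

69.6 °C


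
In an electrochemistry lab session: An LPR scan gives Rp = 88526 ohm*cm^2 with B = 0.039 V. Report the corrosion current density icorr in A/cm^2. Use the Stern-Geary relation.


Apply the Stern-Geary relation: icorr = B / Rp
icorr = 0.039 / 88526 = 4.405×10^-7 A/cm^2

4.405×10^-7 A/cm^2


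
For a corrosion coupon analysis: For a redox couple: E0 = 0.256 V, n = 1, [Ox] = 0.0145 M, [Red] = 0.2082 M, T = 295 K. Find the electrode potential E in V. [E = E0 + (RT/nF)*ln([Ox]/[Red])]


Apply the Nernst equation: E = E0 + (RT/nF)*ln([Ox]/[Red])
Step 1: RT/nF = 8.314*295/(1*96485) = 0.02541981 V
Step 2: [Ox]/[Red] = 0.0145/0.2082 = 0.069645
Step 3: ln(0.069645) = -2.664344
Step 4: correction = 0.02541981 * -2.664344 = -0.0677 V
E = 0.256 + -0.0677 = 0.1883 V

0.1883 V


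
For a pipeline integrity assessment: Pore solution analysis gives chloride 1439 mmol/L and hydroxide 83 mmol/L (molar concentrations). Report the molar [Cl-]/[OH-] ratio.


Threshold parameter = [Cl-] / [OH-] (molar basis; both in mmol/L, so units cancel)
Ratio = 1439 / 83 = 17.34

17.34


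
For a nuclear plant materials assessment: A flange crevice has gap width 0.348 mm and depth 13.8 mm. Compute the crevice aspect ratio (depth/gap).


Aspect ratio = depth / gap
Ratio = 13.8 / 0.348 = 39.7

39.7


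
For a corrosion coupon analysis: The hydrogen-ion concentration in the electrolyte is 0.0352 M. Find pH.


pH = −log10[H+]
pH = −log10(0.0352) = 1.45

1.45


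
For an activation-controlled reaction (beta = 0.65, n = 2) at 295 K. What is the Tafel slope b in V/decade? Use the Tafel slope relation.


Apply the Tafel slope relation: b = 2.303*R*T/(beta*n*F)
Numerator: 2.303 * 8.314 * 295 = 5648.41
Denominator: 0.65 * 2 * 96485 = 125430.5
b = 5648.41 / 125430.5 = 0.045 V/decade

0.045 V/decade


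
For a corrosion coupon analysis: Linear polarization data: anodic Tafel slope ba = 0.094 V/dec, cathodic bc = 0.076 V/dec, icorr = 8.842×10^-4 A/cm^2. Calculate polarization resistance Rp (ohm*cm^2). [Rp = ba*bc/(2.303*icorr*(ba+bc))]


Apply the Stern-Geary equation: Rp = ba*bc / (2.303*icorr*(ba+bc))
ba*bc = 0.094*0.076 = 0.007144
ba+bc = 0.17; 2.303*icorr*(ba+bc) = 2.303*8.842×10^-4*0.17 = 3.4617314×10^-4
Rp = 0.007144 / 3.4617314×10^-4 = 20.64 ohm*cm^2

20.64 ohm*cm^2


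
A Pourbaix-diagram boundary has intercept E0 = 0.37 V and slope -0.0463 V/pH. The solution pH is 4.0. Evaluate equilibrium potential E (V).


Apply the Pourbaix line equation: E = E0 + slope*pH
E = 0.37 + (-0.0463)*4.0 = 0.37 + (-0.1852) = 0.1848 V
Rounded to 3 decimal places: E = 0.185 V

0.185 V


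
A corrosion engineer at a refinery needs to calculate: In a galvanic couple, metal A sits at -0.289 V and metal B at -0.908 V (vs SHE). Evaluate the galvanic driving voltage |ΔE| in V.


Driving voltage is the absolute potential difference.
|ΔE| = |-0.289 − (-0.908)| = 0.619 V

0.619 V


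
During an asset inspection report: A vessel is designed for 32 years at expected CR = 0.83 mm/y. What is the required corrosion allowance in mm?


Corrosion allowance = CR × design life
CA = 0.83 * 32 = 26.56 mm

26.56 mm


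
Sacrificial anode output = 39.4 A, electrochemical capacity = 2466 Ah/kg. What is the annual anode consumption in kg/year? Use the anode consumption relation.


Annual consumption = current * hours per year / capacity
Rate = 39.4 * 8760 / 2466 = 140.0 kg/year

140.0 kg/year


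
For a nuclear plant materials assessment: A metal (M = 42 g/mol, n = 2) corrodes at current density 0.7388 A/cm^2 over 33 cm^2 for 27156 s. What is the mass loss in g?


Apply Faraday's law: m = i*A*t*M / (n*F)
Total charge passed Q = i*A*t = 0.7388*33*27156 = 662074.1424 C
m = Q*M/(n*F) = 662074.1424*42/(2*96485) = 144.10071 g

144.10071 g


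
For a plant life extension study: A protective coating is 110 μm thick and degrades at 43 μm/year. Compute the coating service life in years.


Service life = thickness / degradation rate
Life = 110 / 43 = 2.6 years

2.6 years


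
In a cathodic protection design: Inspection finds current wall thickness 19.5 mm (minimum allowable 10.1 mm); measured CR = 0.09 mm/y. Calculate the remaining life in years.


Apply the remaining-life relation: RL = (t_current − t_min) / CR
RL = (19.5 − 10.1) / 0.09 = 9.4 / 0.09 = 104.4 years

104.4 years


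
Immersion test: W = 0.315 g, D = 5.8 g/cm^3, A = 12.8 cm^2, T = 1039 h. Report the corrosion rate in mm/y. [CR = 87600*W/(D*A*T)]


Apply the mm/y weight-loss relation: CR = 87600 * W / (D * A * T)
Numerator: 87600 * 0.315 = 27594.0
Denominator: 5.8 * 12.8 * 1039 = 77135.36
CR = 27594.0 / 77135.36 = 0.357735 mm/y

0.357735 mm/y


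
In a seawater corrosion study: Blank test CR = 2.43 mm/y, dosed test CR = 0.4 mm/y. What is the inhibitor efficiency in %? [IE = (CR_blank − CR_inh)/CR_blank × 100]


Apply the inhibitor-efficiency definition: IE = (CR_blank − CR_inh)/CR_blank × 100
IE = (2.43 − 0.4) / 2.43 × 100
IE = 2.03 / 2.43 × 100 = 83.5 %

83.5 %


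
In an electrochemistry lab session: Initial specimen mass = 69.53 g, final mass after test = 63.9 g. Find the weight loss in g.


Weight loss = initial − final
WL = 69.53 − 63.9 = 5.63 g

5.63 g


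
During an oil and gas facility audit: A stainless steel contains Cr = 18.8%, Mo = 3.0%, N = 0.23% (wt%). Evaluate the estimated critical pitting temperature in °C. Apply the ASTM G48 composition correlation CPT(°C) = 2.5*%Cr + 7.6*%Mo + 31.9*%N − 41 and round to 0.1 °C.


Apply the ASTM G48 empirical CPT estimate: CPT(°C) = 2.5*%Cr + 7.6*%Mo + 31.9*%N − 41
2.5*18.8 = 47; 7.6*3.0 = 22.8; 31.9*0.23 = 7.337
CPT = 47 + 22.8 + 7.337 − 41 = 36.137 °C
Rounded to 0.1 °C: CPT ≈ 36.1 °C

36.1 °C


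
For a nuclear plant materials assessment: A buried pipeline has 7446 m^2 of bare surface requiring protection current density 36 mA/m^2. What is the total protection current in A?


I = area * current density, then convert mA → A (÷1000)
I = 7446 * 36 / 1000 = 268.06 A

268.06 A


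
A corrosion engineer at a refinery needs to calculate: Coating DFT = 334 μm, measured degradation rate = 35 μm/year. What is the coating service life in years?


Service life = thickness / degradation rate
Life = 334 / 35 = 9.5 years

9.5 years


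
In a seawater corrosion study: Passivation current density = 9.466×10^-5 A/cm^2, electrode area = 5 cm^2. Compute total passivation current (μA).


I = i_pass * A, then convert A → μA (×10^6)
I = 9.466×10^-5 * 5 * 10^6 = 473.3 μA

473.3 μA


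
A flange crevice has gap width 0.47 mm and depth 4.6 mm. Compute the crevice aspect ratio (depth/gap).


Aspect ratio = depth / gap
Ratio = 4.6 / 0.47 = 9.8

9.8


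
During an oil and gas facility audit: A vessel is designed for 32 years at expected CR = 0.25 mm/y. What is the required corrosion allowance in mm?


Corrosion allowance = CR × design life
CA = 0.25 * 32 = 8.0 mm

8.0 mm


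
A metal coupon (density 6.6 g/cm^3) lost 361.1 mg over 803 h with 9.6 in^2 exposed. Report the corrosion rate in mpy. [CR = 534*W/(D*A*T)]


Apply the mpy weight-loss relation: CR = 534 * W / (D * A * T)
Numerator: 534 * 361.1 = 192827.4
Denominator: 6.6 * 9.6 * 803 = 50878.08
CR = 192827.4 / 50878.08 = 3.79 mpy

3.79 mpy


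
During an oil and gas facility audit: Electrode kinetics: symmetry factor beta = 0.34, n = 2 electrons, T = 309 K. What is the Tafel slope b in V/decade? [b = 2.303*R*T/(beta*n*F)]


Apply the Tafel slope relation: b = 2.303*R*T/(beta*n*F)
Numerator: 2.303 * 8.314 * 309 = 5916.47
Denominator: 0.34 * 2 * 96485 = 65609.8
b = 5916.47 / 65609.8 = 0.09 V/decade

0.09 V/decade


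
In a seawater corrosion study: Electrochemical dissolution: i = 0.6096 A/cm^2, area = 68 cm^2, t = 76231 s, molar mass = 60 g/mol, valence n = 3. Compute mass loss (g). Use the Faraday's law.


Apply Faraday's law: m = i*A*t*M / (n*F)
Total charge passed Q = i*A*t = 0.6096*68*76231 = 3159988.3968 C
m = Q*M/(n*F) = 3159988.3968*60/(3*96485) = 655.022 g

655.022 g


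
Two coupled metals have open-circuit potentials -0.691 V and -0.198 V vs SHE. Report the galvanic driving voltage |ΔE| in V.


Driving voltage is the absolute potential difference.
|ΔE| = |-0.691 − (-0.198)| = 0.493 V

0.493 V


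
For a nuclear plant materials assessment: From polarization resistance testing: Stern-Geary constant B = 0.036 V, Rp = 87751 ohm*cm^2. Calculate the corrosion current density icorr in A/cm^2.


Apply the Stern-Geary relation: icorr = B / Rp
icorr = 0.036 / 87751 = 4.103×10^-7 A/cm^2

4.103×10^-7 A/cm^2


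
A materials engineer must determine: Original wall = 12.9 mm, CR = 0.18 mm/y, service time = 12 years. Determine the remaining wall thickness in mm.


Remaining wall = original − CR × time
t = 12.9 − 0.18*12 = 12.9 − 2.16 = 10.74 mm

10.74 mm


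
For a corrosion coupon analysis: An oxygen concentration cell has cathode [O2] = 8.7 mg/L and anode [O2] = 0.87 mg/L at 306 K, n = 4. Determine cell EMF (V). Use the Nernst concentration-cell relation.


Apply the Nernst concentration-cell relation: E = (RT/nF)*ln(C_cathode/C_anode)
RT/nF = 8.314*306/(4*96485) = 0.00659192 V
ln(8.7/0.87) = 2.30259
E = 0.00659192 * 2.30259 = 0.01518 V

0.01518 V


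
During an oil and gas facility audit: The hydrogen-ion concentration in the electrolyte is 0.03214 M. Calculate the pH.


pH = −log10[H+]
pH = −log10(0.03214) = 1.49

1.49


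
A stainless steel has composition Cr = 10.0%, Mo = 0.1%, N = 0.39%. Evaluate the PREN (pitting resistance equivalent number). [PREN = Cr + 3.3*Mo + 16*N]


Apply the PREN formula: PREN = Cr + 3.3*Mo + 16*N
PREN = 10.0 + 3.3*0.1 + 16*0.39
PREN = 10.0 + 0.33 + 6.24 = 16.57

16.57


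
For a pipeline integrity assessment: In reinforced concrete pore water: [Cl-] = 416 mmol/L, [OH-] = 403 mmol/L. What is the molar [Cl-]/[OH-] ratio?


Threshold parameter = [Cl-] / [OH-] (molar basis; both in mmol/L, so units cancel)
Ratio = 416 / 403 = 1.03

1.03


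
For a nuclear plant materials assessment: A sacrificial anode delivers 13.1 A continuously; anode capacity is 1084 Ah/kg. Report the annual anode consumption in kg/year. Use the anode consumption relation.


Annual consumption = current * hours per year / capacity
Rate = 13.1 * 8760 / 1084 = 105.9 kg/year

105.9 kg/year


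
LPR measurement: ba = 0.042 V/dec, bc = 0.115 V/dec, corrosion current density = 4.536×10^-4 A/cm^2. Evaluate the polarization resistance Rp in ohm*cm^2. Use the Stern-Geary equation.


Apply the Stern-Geary equation: Rp = ba*bc / (2.303*icorr*(ba+bc))
ba*bc = 0.042*0.115 = 0.00483
ba+bc = 0.157; 2.303*icorr*(ba+bc) = 2.303*4.536×10^-4*0.157 = 1.6400861×10^-4
Rp = 0.00483 / 1.6400861×10^-4 = 29.4 ohm*cm^2

29.4 ohm*cm^2


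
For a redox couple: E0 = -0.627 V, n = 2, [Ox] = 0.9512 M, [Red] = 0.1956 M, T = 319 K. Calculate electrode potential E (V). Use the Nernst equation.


Apply the Nernst equation: E = E0 + (RT/nF)*ln([Ox]/[Red])
Step 1: RT/nF = 8.314*319/(2*96485) = 0.01374393 V
Step 2: [Ox]/[Red] = 0.9512/0.1956 = 4.862986
Step 3: ln(4.862986) = 1.581653
Step 4: correction = 0.01374393 * 1.581653 = 0.022 V
E = -0.627 + 0.022 = -0.605 V

-0.605 V


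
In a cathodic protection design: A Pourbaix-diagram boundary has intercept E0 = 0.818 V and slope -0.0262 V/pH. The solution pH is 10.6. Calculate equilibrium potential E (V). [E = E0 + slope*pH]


Apply the Pourbaix line equation: E = E0 + slope*pH
E = 0.818 + (-0.0262)*10.6 = 0.818 + (-0.27772) = 0.54028 V
Rounded to 3 decimal places: E = 0.540 V

0.540 V


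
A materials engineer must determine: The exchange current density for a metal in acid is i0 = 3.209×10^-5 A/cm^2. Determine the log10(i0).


i0 = 3.209×10^-5 A/cm^2
log10(i0) = -4.494

-4.494


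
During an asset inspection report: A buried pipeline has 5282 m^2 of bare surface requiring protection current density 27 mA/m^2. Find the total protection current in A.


I = area * current density, then convert mA → A (÷1000)
I = 5282 * 27 / 1000 = 142.61 A

142.61 A


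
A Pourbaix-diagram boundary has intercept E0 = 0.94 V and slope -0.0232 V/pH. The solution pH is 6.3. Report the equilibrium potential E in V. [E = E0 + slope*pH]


Apply the Pourbaix line equation: E = E0 + slope*pH
E = 0.94 + (-0.0232)*6.3 = 0.94 + (-0.14616) = 0.79384 V
Rounded to 3 decimal places: E = 0.794 V

0.794 V


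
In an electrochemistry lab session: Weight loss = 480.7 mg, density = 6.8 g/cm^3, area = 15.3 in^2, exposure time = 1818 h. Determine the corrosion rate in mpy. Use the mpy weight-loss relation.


Apply the mpy weight-loss relation: CR = 534 * W / (D * A * T)
Numerator: 534 * 480.7 = 256693.8
Denominator: 6.8 * 15.3 * 1818 = 189144.72
CR = 256693.8 / 189144.72 = 1.35713 mpy

1.35713 mpy


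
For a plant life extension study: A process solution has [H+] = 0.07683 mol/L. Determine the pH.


pH = −log10[H+]
pH = −log10(0.07683) = 1.11

1.11


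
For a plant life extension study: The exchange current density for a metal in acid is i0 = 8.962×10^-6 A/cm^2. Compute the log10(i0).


i0 = 8.962×10^-6 A/cm^2
log10(i0) = -5.048

-5.048


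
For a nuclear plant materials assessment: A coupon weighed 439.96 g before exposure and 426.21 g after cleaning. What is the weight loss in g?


Weight loss = initial − final
WL = 439.96 − 426.21 = 13.75 g

13.75 g


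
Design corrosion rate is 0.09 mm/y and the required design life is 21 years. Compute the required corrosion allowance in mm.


Corrosion allowance = CR × design life
CA = 0.09 * 21 = 1.89 mm

1.89 mm


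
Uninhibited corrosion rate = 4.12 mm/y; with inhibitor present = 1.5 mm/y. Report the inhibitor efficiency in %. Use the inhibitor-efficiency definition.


Apply the inhibitor-efficiency definition: IE = (CR_blank − CR_inh)/CR_blank × 100
IE = (4.12 − 1.5) / 4.12 × 100
IE = 2.62 / 4.12 × 100 = 63.6 %

63.6 %
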